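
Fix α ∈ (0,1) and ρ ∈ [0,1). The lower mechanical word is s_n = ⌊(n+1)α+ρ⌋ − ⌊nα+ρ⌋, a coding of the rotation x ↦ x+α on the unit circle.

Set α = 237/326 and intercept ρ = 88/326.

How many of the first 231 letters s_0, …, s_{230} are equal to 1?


#1s = Σ_{n=0}^{230} s_n = Σ_{n=0}^{230} (⌊(n+1)α+ρ⌋ − ⌊nα+ρ⌋)
the sum telescopes: every ⌊nα+ρ⌋ with 0 < n < 231 appears once with + and once with −, leaving ⌊231α+ρ⌋ − ⌊0·α+ρ⌋
231α + ρ = (231·237 + 88) / 326 = 54835/326
ρ = 88/326
⌊54835/326⌋ = 168,  ⌊88/326⌋ = 0
#1s = 168 − 0 = 168

168


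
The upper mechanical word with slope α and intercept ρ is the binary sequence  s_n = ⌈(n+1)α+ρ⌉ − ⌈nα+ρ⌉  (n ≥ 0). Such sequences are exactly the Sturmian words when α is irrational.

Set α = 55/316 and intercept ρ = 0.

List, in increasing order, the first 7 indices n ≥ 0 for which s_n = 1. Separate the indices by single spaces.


0 5 11 17 22 28 34

n=0: ⌈55/316⌉−⌈0/316⌉ = 1−0 = 1  ← one
n=1: ⌈110/316⌉−⌈55/316⌉ = 1−1 = 0
n=2: ⌈165/316⌉−⌈110/316⌉ = 1−1 = 0
n=3: ⌈220/316⌉−⌈165/316⌉ = 1−1 = 0
n=4: ⌈275/316⌉−⌈220/316⌉ = 1−1 = 0
n=5: ⌈330/316⌉−⌈275/316⌉ = 2−1 = 1  ← one
n=6: ⌈385/316⌉−⌈330/316⌉ = 2−2 = 0
n=7: ⌈440/316⌉−⌈385/316⌉ = 2−2 = 0
n=8: ⌈495/316⌉−⌈440/316⌉ = 2−2 = 0
n=9: ⌈550/316⌉−⌈495/316⌉ = 2−2 = 0
n=10: ⌈605/316⌉−⌈550/316⌉ = 2−2 = 0
n=11: ⌈660/316⌉−⌈605/316⌉ = 3−2 = 1  ← one
n=12: ⌈715/316⌉−⌈660/316⌉ = 3−3 = 0
n=13: ⌈770/316⌉−⌈715/316⌉ = 3−3 = 0
n=14: ⌈825/316⌉−⌈770/316⌉ = 3−3 = 0
n=15: ⌈880/316⌉−⌈825/316⌉ = 3−3 = 0
n=16: ⌈935/316⌉−⌈880/316⌉ = 3−3 = 0
n=17: ⌈990/316⌉−⌈935/316⌉ = 4−3 = 1  ← one
n=18: ⌈1045/316⌉−⌈990/316⌉ = 4−4 = 0
n=19: ⌈1100/316⌉−⌈1045/316⌉ = 4−4 = 0
n=20: ⌈1155/316⌉−⌈1100/316⌉ = 4−4 = 0
n=21: ⌈1210/316⌉−⌈1155/316⌉ = 4−4 = 0
n=22: ⌈1265/316⌉−⌈1210/316⌉ = 5−4 = 1  ← one
n=23: ⌈1320/316⌉−⌈1265/316⌉ = 5−5 = 0
n=24: ⌈1375/316⌉−⌈1320/316⌉ = 5−5 = 0
n=25: ⌈1430/316⌉−⌈1375/316⌉ = 5−5 = 0
n=26: ⌈1485/316⌉−⌈1430/316⌉ = 5−5 = 0
n=27: ⌈1540/316⌉−⌈1485/316⌉ = 5−5 = 0
n=28: ⌈1595/316⌉−⌈1540/316⌉ = 6−5 = 1  ← one
n=29: ⌈1650/316⌉−⌈1595/316⌉ = 6−6 = 0
n=30: ⌈1705/316⌉−⌈1650/316⌉ = 6−6 = 0
n=31: ⌈1760/316⌉−⌈1705/316⌉ = 6−6 = 0
n=32: ⌈1815/316⌉−⌈1760/316⌉ = 6−6 = 0
n=33: ⌈1870/316⌉−⌈1815/316⌉ = 6−6 = 0
n=34: ⌈1925/316⌉−⌈1870/316⌉ = 7−6 = 1  ← one
positions of the first 7 ones: 0 5 11 17 22 28 34


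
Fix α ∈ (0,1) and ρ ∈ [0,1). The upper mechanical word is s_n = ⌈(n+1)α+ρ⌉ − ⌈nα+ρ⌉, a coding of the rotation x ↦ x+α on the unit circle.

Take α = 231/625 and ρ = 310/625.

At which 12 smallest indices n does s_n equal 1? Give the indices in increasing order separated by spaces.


n=0: ⌈541/625⌉−⌈310/625⌉ = 1−1 = 0
n=1: ⌈772/625⌉−⌈541/625⌉ = 2−1 = 1  ← one
n=2: ⌈1003/625⌉−⌈772/625⌉ = 2−2 = 0
n=3: ⌈1234/625⌉−⌈1003/625⌉ = 2−2 = 0
n=4: ⌈1465/625⌉−⌈1234/625⌉ = 3−2 = 1  ← one
n=5: ⌈1696/625⌉−⌈1465/625⌉ = 3−3 = 0
n=6: ⌈1927/625⌉−⌈1696/625⌉ = 4−3 = 1  ← one
n=7: ⌈2158/625⌉−⌈1927/625⌉ = 4−4 = 0
n=8: ⌈2389/625⌉−⌈2158/625⌉ = 4−4 = 0
n=9: ⌈2620/625⌉−⌈2389/625⌉ = 5−4 = 1  ← one
n=10: ⌈2851/625⌉−⌈2620/625⌉ = 5−5 = 0
n=11: ⌈3082/625⌉−⌈2851/625⌉ = 5−5 = 0
n=12: ⌈3313/625⌉−⌈3082/625⌉ = 6−5 = 1  ← one
n=13: ⌈3544/625⌉−⌈3313/625⌉ = 6−6 = 0
n=14: ⌈3775/625⌉−⌈3544/625⌉ = 7−6 = 1  ← one
n=15: ⌈4006/625⌉−⌈3775/625⌉ = 7−7 = 0
n=16: ⌈4237/625⌉−⌈4006/625⌉ = 7−7 = 0
n=17: ⌈4468/625⌉−⌈4237/625⌉ = 8−7 = 1  ← one
n=18: ⌈4699/625⌉−⌈4468/625⌉ = 8−8 = 0
n=19: ⌈4930/625⌉−⌈4699/625⌉ = 8−8 = 0
n=20: ⌈5161/625⌉−⌈4930/625⌉ = 9−8 = 1  ← one
n=21: ⌈5392/625⌉−⌈5161/625⌉ = 9−9 = 0
n=22: ⌈5623/625⌉−⌈5392/625⌉ = 9−9 = 0
n=23: ⌈5854/625⌉−⌈5623/625⌉ = 10−9 = 1  ← one
n=24: ⌈6085/625⌉−⌈5854/625⌉ = 10−10 = 0
n=25: ⌈6316/625⌉−⌈6085/625⌉ = 11−10 = 1  ← one
n=26: ⌈6547/625⌉−⌈6316/625⌉ = 11−11 = 0
n=27: ⌈6778/625⌉−⌈6547/625⌉ = 11−11 = 0
n=28: ⌈7009/625⌉−⌈6778/625⌉ = 12−11 = 1  ← one
n=29: ⌈7240/625⌉−⌈7009/625⌉ = 12−12 = 0
n=30: ⌈7471/625⌉−⌈7240/625⌉ = 12−12 = 0
n=31: ⌈7702/625⌉−⌈7471/625⌉ = 13−12 = 1  ← one
positions of the first 12 ones: 1 4 6 9 12 14 17 20 23 25 28 31

1 4 6 9 12 14 17 20 23 25 28 31


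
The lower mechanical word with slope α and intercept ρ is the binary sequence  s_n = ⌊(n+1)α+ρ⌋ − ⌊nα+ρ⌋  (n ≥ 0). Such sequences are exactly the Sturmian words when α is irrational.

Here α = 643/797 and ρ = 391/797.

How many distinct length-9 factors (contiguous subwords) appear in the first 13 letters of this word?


5

t_n = ⌊(n·643+391)/797⌋ for n = 0 … 13:
  n=0…9: ⌊391/797⌋=0 ⌊1034/797⌋=1 ⌊1677/797⌋=2 ⌊2320/797⌋=2 ⌊2963/797⌋=3 ⌊3606/797⌋=4 ⌊4249/797⌋=5 ⌊4892/797⌋=6 ⌊5535/797⌋=6 ⌊6178/797⌋=7
  n=10…13: ⌊6821/797⌋=8 ⌊7464/797⌋=9 ⌊8107/797⌋=10 ⌊8750/797⌋=10
s_n = t_(n+1) − t_n for n = 0 … 12 gives
prefix = 1101111011110
slide a length-9 window over [0..8] … [4..12] (5 windows); first occurrence of each distinct factor:
  [  0..  8] 110111101
  [  1..  9] 101111011
  [  2.. 10] 011110111
  [  3.. 11] 111101111
  [  4.. 12] 111011110
distinct factors: {011110111, 101111011, 110111101, 111011110, 111101111}
count = 5  (Sturmian bound for length 9 is 10)


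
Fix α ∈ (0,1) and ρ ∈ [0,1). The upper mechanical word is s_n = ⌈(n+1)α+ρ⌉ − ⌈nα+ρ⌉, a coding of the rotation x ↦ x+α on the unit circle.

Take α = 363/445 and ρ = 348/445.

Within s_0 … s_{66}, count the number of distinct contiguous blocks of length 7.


8

t_n = ⌈(n·363+348)/445⌉ for n = 0 … 67:
  n=0…9: ⌈348/445⌉=1 ⌈711/445⌉=2 ⌈1074/445⌉=3 ⌈1437/445⌉=4 ⌈1800/445⌉=5 ⌈2163/445⌉=5 ⌈2526/445⌉=6 ⌈2889/445⌉=7 ⌈3252/445⌉=8 ⌈3615/445⌉=9
  n=10…19: ⌈3978/445⌉=9 ⌈4341/445⌉=10 ⌈4704/445⌉=11 ⌈5067/445⌉=12 ⌈5430/445⌉=13 ⌈5793/445⌉=14 ⌈6156/445⌉=14 ⌈6519/445⌉=15 ⌈6882/445⌉=16 ⌈7245/445⌉=17
  n=20…29: ⌈7608/445⌉=18 ⌈7971/445⌉=18 ⌈8334/445⌉=19 ⌈8697/445⌉=20 ⌈9060/445⌉=21 ⌈9423/445⌉=22 ⌈9786/445⌉=22 ⌈10149/445⌉=23 ⌈10512/445⌉=24 ⌈10875/445⌉=25
  n=30…39: ⌈11238/445⌉=26 ⌈11601/445⌉=27 ⌈11964/445⌉=27 ⌈12327/445⌉=28 ⌈12690/445⌉=29 ⌈13053/445⌉=30 ⌈13416/445⌉=31 ⌈13779/445⌉=31 ⌈14142/445⌉=32 ⌈14505/445⌉=33
  n=40…49: ⌈14868/445⌉=34 ⌈15231/445⌉=35 ⌈15594/445⌉=36 ⌈15957/445⌉=36 ⌈16320/445⌉=37 ⌈16683/445⌉=38 ⌈17046/445⌉=39 ⌈17409/445⌉=40 ⌈17772/445⌉=40 ⌈18135/445⌉=41
  n=50…59: ⌈18498/445⌉=42 ⌈18861/445⌉=43 ⌈19224/445⌉=44 ⌈19587/445⌉=45 ⌈19950/445⌉=45 ⌈20313/445⌉=46 ⌈20676/445⌉=47 ⌈21039/445⌉=48 ⌈21402/445⌉=49 ⌈21765/445⌉=49
  n=60…67: ⌈22128/445⌉=50 ⌈22491/445⌉=51 ⌈22854/445⌉=52 ⌈23217/445⌉=53 ⌈23580/445⌉=53 ⌈23943/445⌉=54 ⌈24306/445⌉=55 ⌈24669/445⌉=56
s_n = t_(n+1) − t_n for n = 0 … 66 gives
prefix = 1111011110111110111101111011111011110111110111101111101111011110111
slide a length-7 window over [0..6] … [60..66] (61 windows); first occurrence of each distinct factor:
  [  0..  6] 1111011
  [  1..  7] 1110111
  [  2..  8] 1101111
  [  3..  9] 1011110
  [  4.. 10] 0111101
  [  8.. 14] 1011111
  [  9.. 15] 0111110
  [ 10.. 16] 1111101
  (the other 53 windows repeat one of these)
distinct factors: {0111101, 0111110, 1011110, 1011111, 1101111, 1110111, 1111011, 1111101}
count = 8  (Sturmian bound for length 7 is 8)


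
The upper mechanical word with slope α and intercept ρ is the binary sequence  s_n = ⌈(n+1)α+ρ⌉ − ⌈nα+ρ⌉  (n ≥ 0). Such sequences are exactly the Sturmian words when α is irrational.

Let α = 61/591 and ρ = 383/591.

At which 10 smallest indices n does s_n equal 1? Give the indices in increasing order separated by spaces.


3 13 22 32 42 51 61 71 80 90

n=0: ⌈444/591⌉−⌈383/591⌉ = 1−1 = 0
n=1: ⌈505/591⌉−⌈444/591⌉ = 1−1 = 0
  …
n=3: ⌈627/591⌉−⌈566/591⌉ = 2−1 = 1  ← one
n=4: ⌈688/591⌉−⌈627/591⌉ = 2−2 = 0
n=5: ⌈749/591⌉−⌈688/591⌉ = 2−2 = 0
  …
n=13: ⌈1237/591⌉−⌈1176/591⌉ = 3−2 = 1  ← one
n=14: ⌈1298/591⌉−⌈1237/591⌉ = 3−3 = 0
n=15: ⌈1359/591⌉−⌈1298/591⌉ = 3−3 = 0
  …
n=22: ⌈1786/591⌉−⌈1725/591⌉ = 4−3 = 1  ← one
n=23: ⌈1847/591⌉−⌈1786/591⌉ = 4−4 = 0
n=24: ⌈1908/591⌉−⌈1847/591⌉ = 4−4 = 0
  …
n=32: ⌈2396/591⌉−⌈2335/591⌉ = 5−4 = 1  ← one
n=33: ⌈2457/591⌉−⌈2396/591⌉ = 5−5 = 0
n=34: ⌈2518/591⌉−⌈2457/591⌉ = 5−5 = 0
  …
n=42: ⌈3006/591⌉−⌈2945/591⌉ = 6−5 = 1  ← one
n=43: ⌈3067/591⌉−⌈3006/591⌉ = 6−6 = 0
n=44: ⌈3128/591⌉−⌈3067/591⌉ = 6−6 = 0
  …
n=51: ⌈3555/591⌉−⌈3494/591⌉ = 7−6 = 1  ← one
n=52: ⌈3616/591⌉−⌈3555/591⌉ = 7−7 = 0
n=53: ⌈3677/591⌉−⌈3616/591⌉ = 7−7 = 0
  …
n=61: ⌈4165/591⌉−⌈4104/591⌉ = 8−7 = 1  ← one
n=62: ⌈4226/591⌉−⌈4165/591⌉ = 8−8 = 0
n=63: ⌈4287/591⌉−⌈4226/591⌉ = 8−8 = 0
  …
n=71: ⌈4775/591⌉−⌈4714/591⌉ = 9−8 = 1  ← one
n=72: ⌈4836/591⌉−⌈4775/591⌉ = 9−9 = 0
n=73: ⌈4897/591⌉−⌈4836/591⌉ = 9−9 = 0
  …
n=80: ⌈5324/591⌉−⌈5263/591⌉ = 10−9 = 1  ← one
n=81: ⌈5385/591⌉−⌈5324/591⌉ = 10−10 = 0
n=82: ⌈5446/591⌉−⌈5385/591⌉ = 10−10 = 0
  …
n=90: ⌈5934/591⌉−⌈5873/591⌉ = 11−10 = 1  ← one
positions of the first 10 ones: 3 13 22 32 42 51 61 71 80 90


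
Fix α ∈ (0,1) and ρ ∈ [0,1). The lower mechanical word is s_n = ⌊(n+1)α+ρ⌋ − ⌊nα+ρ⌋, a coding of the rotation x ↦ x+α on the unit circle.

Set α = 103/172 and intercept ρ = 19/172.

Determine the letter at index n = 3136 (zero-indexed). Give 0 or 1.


0

(n+1)α + ρ = (3137·103 + 19) / 172 = 323130/172
nα + ρ     = (3136·103 + 19) / 172 = 323027/172
⌊323130/172⌋ = 1878,  ⌊323027/172⌋ = 1878
s_{3136} = 1878 − 1878 = 0


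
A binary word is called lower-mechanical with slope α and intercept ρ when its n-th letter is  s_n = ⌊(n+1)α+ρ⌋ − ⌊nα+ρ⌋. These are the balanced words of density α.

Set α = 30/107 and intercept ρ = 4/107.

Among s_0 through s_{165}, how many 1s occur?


#1s = Σ_{n=0}^{165} s_n = Σ_{n=0}^{165} (⌊(n+1)α+ρ⌋ − ⌊nα+ρ⌋)
the sum telescopes: every ⌊nα+ρ⌋ with 0 < n < 166 appears once with + and once with −, leaving ⌊166α+ρ⌋ − ⌊0·α+ρ⌋
166α + ρ = (166·30 + 4) / 107 = 4984/107
ρ = 4/107
⌊4984/107⌋ = 46,  ⌊4/107⌋ = 0
#1s = 46 − 0 = 46

46


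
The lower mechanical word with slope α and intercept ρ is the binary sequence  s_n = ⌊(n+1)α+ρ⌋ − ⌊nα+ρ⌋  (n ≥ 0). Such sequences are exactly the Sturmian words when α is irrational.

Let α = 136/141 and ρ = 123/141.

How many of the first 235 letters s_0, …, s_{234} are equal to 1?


#1s = Σ_{n=0}^{234} s_n = Σ_{n=0}^{234} (⌊(n+1)α+ρ⌋ − ⌊nα+ρ⌋)
the sum telescopes: every ⌊nα+ρ⌋ with 0 < n < 235 appears once with + and once with −, leaving ⌊235α+ρ⌋ − ⌊0·α+ρ⌋
235α + ρ = (235·136 + 123) / 141 = 32083/141
ρ = 123/141
⌊32083/141⌋ = 227,  ⌊123/141⌋ = 0
#1s = 227 − 0 = 227

227


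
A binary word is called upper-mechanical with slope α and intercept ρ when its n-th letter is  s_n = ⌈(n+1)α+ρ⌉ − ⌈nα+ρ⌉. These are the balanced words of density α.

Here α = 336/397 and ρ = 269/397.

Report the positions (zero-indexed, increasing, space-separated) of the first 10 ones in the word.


0 1 2 3 5 6 7 8 9 11

n=0: ⌈605/397⌉−⌈269/397⌉ = 2−1 = 1  ← one
n=1: ⌈941/397⌉−⌈605/397⌉ = 3−2 = 1  ← one
n=2: ⌈1277/397⌉−⌈941/397⌉ = 4−3 = 1  ← one
n=3: ⌈1613/397⌉−⌈1277/397⌉ = 5−4 = 1  ← one
n=4: ⌈1949/397⌉−⌈1613/397⌉ = 5−5 = 0
n=5: ⌈2285/397⌉−⌈1949/397⌉ = 6−5 = 1  ← one
n=6: ⌈2621/397⌉−⌈2285/397⌉ = 7−6 = 1  ← one
n=7: ⌈2957/397⌉−⌈2621/397⌉ = 8−7 = 1  ← one
n=8: ⌈3293/397⌉−⌈2957/397⌉ = 9−8 = 1  ← one
n=9: ⌈3629/397⌉−⌈3293/397⌉ = 10−9 = 1  ← one
n=10: ⌈3965/397⌉−⌈3629/397⌉ = 10−10 = 0
n=11: ⌈4301/397⌉−⌈3965/397⌉ = 11−10 = 1  ← one
positions of the first 10 ones: 0 1 2 3 5 6 7 8 9 11


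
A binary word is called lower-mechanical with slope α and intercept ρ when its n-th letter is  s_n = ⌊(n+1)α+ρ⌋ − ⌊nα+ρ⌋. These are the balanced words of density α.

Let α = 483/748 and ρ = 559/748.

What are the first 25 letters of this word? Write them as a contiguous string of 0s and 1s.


1101011011011011011010110

n=0: ⌊(1·483+559)/748⌋ − ⌊(0·483+559)/748⌋ = ⌊1042/748⌋ − ⌊559/748⌋ = 1 − 0 = 1
n=1: ⌊(2·483+559)/748⌋ − ⌊(1·483+559)/748⌋ = ⌊1525/748⌋ − ⌊1042/748⌋ = 2 − 1 = 1
n=2: ⌊(3·483+559)/748⌋ − ⌊(2·483+559)/748⌋ = ⌊2008/748⌋ − ⌊1525/748⌋ = 2 − 2 = 0
n=3: ⌊(4·483+559)/748⌋ − ⌊(3·483+559)/748⌋ = ⌊2491/748⌋ − ⌊2008/748⌋ = 3 − 2 = 1
n=4: ⌊(5·483+559)/748⌋ − ⌊(4·483+559)/748⌋ = ⌊2974/748⌋ − ⌊2491/748⌋ = 3 − 3 = 0
n=5: ⌊(6·483+559)/748⌋ − ⌊(5·483+559)/748⌋ = ⌊3457/748⌋ − ⌊2974/748⌋ = 4 − 3 = 1
n=6: ⌊(7·483+559)/748⌋ − ⌊(6·483+559)/748⌋ = ⌊3940/748⌋ − ⌊3457/748⌋ = 5 − 4 = 1
n=7: ⌊(8·483+559)/748⌋ − ⌊(7·483+559)/748⌋ = ⌊4423/748⌋ − ⌊3940/748⌋ = 5 − 5 = 0
n=8: ⌊(9·483+559)/748⌋ − ⌊(8·483+559)/748⌋ = ⌊4906/748⌋ − ⌊4423/748⌋ = 6 − 5 = 1
n=9: ⌊(10·483+559)/748⌋ − ⌊(9·483+559)/748⌋ = ⌊5389/748⌋ − ⌊4906/748⌋ = 7 − 6 = 1
n=10: ⌊(11·483+559)/748⌋ − ⌊(10·483+559)/748⌋ = ⌊5872/748⌋ − ⌊5389/748⌋ = 7 − 7 = 0
n=11: ⌊(12·483+559)/748⌋ − ⌊(11·483+559)/748⌋ = ⌊6355/748⌋ − ⌊5872/748⌋ = 8 − 7 = 1
n=12: ⌊(13·483+559)/748⌋ − ⌊(12·483+559)/748⌋ = ⌊6838/748⌋ − ⌊6355/748⌋ = 9 − 8 = 1
n=13: ⌊(14·483+559)/748⌋ − ⌊(13·483+559)/748⌋ = ⌊7321/748⌋ − ⌊6838/748⌋ = 9 − 9 = 0
n=14: ⌊(15·483+559)/748⌋ − ⌊(14·483+559)/748⌋ = ⌊7804/748⌋ − ⌊7321/748⌋ = 10 − 9 = 1
n=15: ⌊(16·483+559)/748⌋ − ⌊(15·483+559)/748⌋ = ⌊8287/748⌋ − ⌊7804/748⌋ = 11 − 10 = 1
n=16: ⌊(17·483+559)/748⌋ − ⌊(16·483+559)/748⌋ = ⌊8770/748⌋ − ⌊8287/748⌋ = 11 − 11 = 0
n=17: ⌊(18·483+559)/748⌋ − ⌊(17·483+559)/748⌋ = ⌊9253/748⌋ − ⌊8770/748⌋ = 12 − 11 = 1
n=18: ⌊(19·483+559)/748⌋ − ⌊(18·483+559)/748⌋ = ⌊9736/748⌋ − ⌊9253/748⌋ = 13 − 12 = 1
n=19: ⌊(20·483+559)/748⌋ − ⌊(19·483+559)/748⌋ = ⌊10219/748⌋ − ⌊9736/748⌋ = 13 − 13 = 0
n=20: ⌊(21·483+559)/748⌋ − ⌊(20·483+559)/748⌋ = ⌊10702/748⌋ − ⌊10219/748⌋ = 14 − 13 = 1
n=21: ⌊(22·483+559)/748⌋ − ⌊(21·483+559)/748⌋ = ⌊11185/748⌋ − ⌊10702/748⌋ = 14 − 14 = 0
n=22: ⌊(23·483+559)/748⌋ − ⌊(22·483+559)/748⌋ = ⌊11668/748⌋ − ⌊11185/748⌋ = 15 − 14 = 1
n=23: ⌊(24·483+559)/748⌋ − ⌊(23·483+559)/748⌋ = ⌊12151/748⌋ − ⌊11668/748⌋ = 16 − 15 = 1
n=24: ⌊(25·483+559)/748⌋ − ⌊(24·483+559)/748⌋ = ⌊12634/748⌋ − ⌊12151/748⌋ = 16 − 16 = 0


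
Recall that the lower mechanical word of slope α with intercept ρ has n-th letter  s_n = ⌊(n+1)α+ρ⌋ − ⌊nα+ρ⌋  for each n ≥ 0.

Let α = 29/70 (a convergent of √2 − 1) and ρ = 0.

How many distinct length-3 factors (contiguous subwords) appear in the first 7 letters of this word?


t_n = ⌊(n·29)/70⌋ for n = 0 … 7:
  n=0…7: ⌊0/70⌋=0 ⌊29/70⌋=0 ⌊58/70⌋=0 ⌊87/70⌋=1 ⌊116/70⌋=1 ⌊145/70⌋=2 ⌊174/70⌋=2 ⌊203/70⌋=2
s_n = t_(n+1) − t_n for n = 0 … 6 gives
prefix = 0010100
slide a length-3 window over [0..2] … [4..6] (5 windows); first occurrence of each distinct factor:
  [  0..  2] 001
  [  1..  3] 010
  [  2..  4] 101
  [  4..  6] 100
  (the other 1 window repeats one of these)
distinct factors: {001, 010, 100, 101}
count = 4  (Sturmian bound for length 3 is 4)

4


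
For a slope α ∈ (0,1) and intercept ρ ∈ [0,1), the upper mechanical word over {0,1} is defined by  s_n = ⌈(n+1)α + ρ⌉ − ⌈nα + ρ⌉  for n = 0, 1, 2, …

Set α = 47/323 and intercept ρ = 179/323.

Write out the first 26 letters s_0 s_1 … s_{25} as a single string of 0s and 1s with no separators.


n=0: ⌈(1·47+179)/323⌉ − ⌈(0·47+179)/323⌉ = ⌈226/323⌉ − ⌈179/323⌉ = 1 − 1 = 0
n=1: ⌈(2·47+179)/323⌉ − ⌈(1·47+179)/323⌉ = ⌈273/323⌉ − ⌈226/323⌉ = 1 − 1 = 0
n=2: ⌈(3·47+179)/323⌉ − ⌈(2·47+179)/323⌉ = ⌈320/323⌉ − ⌈273/323⌉ = 1 − 1 = 0
n=3: ⌈(4·47+179)/323⌉ − ⌈(3·47+179)/323⌉ = ⌈367/323⌉ − ⌈320/323⌉ = 2 − 1 = 1
n=4: ⌈(5·47+179)/323⌉ − ⌈(4·47+179)/323⌉ = ⌈414/323⌉ − ⌈367/323⌉ = 2 − 2 = 0
n=5: ⌈(6·47+179)/323⌉ − ⌈(5·47+179)/323⌉ = ⌈461/323⌉ − ⌈414/323⌉ = 2 − 2 = 0
n=6: ⌈(7·47+179)/323⌉ − ⌈(6·47+179)/323⌉ = ⌈508/323⌉ − ⌈461/323⌉ = 2 − 2 = 0
n=7: ⌈(8·47+179)/323⌉ − ⌈(7·47+179)/323⌉ = ⌈555/323⌉ − ⌈508/323⌉ = 2 − 2 = 0
n=8: ⌈(9·47+179)/323⌉ − ⌈(8·47+179)/323⌉ = ⌈602/323⌉ − ⌈555/323⌉ = 2 − 2 = 0
n=9: ⌈(10·47+179)/323⌉ − ⌈(9·47+179)/323⌉ = ⌈649/323⌉ − ⌈602/323⌉ = 3 − 2 = 1
n=10: ⌈(11·47+179)/323⌉ − ⌈(10·47+179)/323⌉ = ⌈696/323⌉ − ⌈649/323⌉ = 3 − 3 = 0
n=11: ⌈(12·47+179)/323⌉ − ⌈(11·47+179)/323⌉ = ⌈743/323⌉ − ⌈696/323⌉ = 3 − 3 = 0
n=12: ⌈(13·47+179)/323⌉ − ⌈(12·47+179)/323⌉ = ⌈790/323⌉ − ⌈743/323⌉ = 3 − 3 = 0
n=13: ⌈(14·47+179)/323⌉ − ⌈(13·47+179)/323⌉ = ⌈837/323⌉ − ⌈790/323⌉ = 3 − 3 = 0
n=14: ⌈(15·47+179)/323⌉ − ⌈(14·47+179)/323⌉ = ⌈884/323⌉ − ⌈837/323⌉ = 3 − 3 = 0
n=15: ⌈(16·47+179)/323⌉ − ⌈(15·47+179)/323⌉ = ⌈931/323⌉ − ⌈884/323⌉ = 3 − 3 = 0
n=16: ⌈(17·47+179)/323⌉ − ⌈(16·47+179)/323⌉ = ⌈978/323⌉ − ⌈931/323⌉ = 4 − 3 = 1
n=17: ⌈(18·47+179)/323⌉ − ⌈(17·47+179)/323⌉ = ⌈1025/323⌉ − ⌈978/323⌉ = 4 − 4 = 0
n=18: ⌈(19·47+179)/323⌉ − ⌈(18·47+179)/323⌉ = ⌈1072/323⌉ − ⌈1025/323⌉ = 4 − 4 = 0
n=19: ⌈(20·47+179)/323⌉ − ⌈(19·47+179)/323⌉ = ⌈1119/323⌉ − ⌈1072/323⌉ = 4 − 4 = 0
n=20: ⌈(21·47+179)/323⌉ − ⌈(20·47+179)/323⌉ = ⌈1166/323⌉ − ⌈1119/323⌉ = 4 − 4 = 0
n=21: ⌈(22·47+179)/323⌉ − ⌈(21·47+179)/323⌉ = ⌈1213/323⌉ − ⌈1166/323⌉ = 4 − 4 = 0
n=22: ⌈(23·47+179)/323⌉ − ⌈(22·47+179)/323⌉ = ⌈1260/323⌉ − ⌈1213/323⌉ = 4 − 4 = 0
n=23: ⌈(24·47+179)/323⌉ − ⌈(23·47+179)/323⌉ = ⌈1307/323⌉ − ⌈1260/323⌉ = 5 − 4 = 1
n=24: ⌈(25·47+179)/323⌉ − ⌈(24·47+179)/323⌉ = ⌈1354/323⌉ − ⌈1307/323⌉ = 5 − 5 = 0
n=25: ⌈(26·47+179)/323⌉ − ⌈(25·47+179)/323⌉ = ⌈1401/323⌉ − ⌈1354/323⌉ = 5 − 5 = 0

00010000010000001000000100


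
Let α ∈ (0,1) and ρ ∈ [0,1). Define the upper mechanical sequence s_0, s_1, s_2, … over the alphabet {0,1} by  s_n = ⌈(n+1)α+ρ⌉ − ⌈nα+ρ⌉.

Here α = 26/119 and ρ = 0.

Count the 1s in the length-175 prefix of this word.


39

#1s = Σ_{n=0}^{174} s_n = Σ_{n=0}^{174} (⌈(n+1)α+ρ⌉ − ⌈nα+ρ⌉)
the sum telescopes: every ⌈nα+ρ⌉ with 0 < n < 175 appears once with + and once with −, leaving ⌈175α+ρ⌉ − ⌈0·α+ρ⌉
175α + ρ = (175·26) / 119 = 4550/119
ρ = 0/119
⌈4550/119⌉ = 39,  ⌈0/119⌉ = 0
#1s = 39 − 0 = 39


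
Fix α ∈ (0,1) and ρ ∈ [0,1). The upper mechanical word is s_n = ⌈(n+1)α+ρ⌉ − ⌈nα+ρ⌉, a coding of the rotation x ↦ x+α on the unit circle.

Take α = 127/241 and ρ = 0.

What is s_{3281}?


1

(n+1)α + ρ = (3282·127) / 241 = 416814/241
nα + ρ     = (3281·127) / 241 = 416687/241
⌈416814/241⌉ = 1730,  ⌈416687/241⌉ = 1729
s_{3281} = 1730 − 1729 = 1


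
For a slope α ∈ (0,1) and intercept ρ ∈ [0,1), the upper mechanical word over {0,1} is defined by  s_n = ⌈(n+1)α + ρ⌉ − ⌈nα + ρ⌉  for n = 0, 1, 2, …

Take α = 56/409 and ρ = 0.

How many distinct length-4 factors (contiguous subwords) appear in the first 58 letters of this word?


t_n = ⌈(n·56)/409⌉ for n = 0 … 58:
  n=0…9: ⌈0/409⌉=0 ⌈56/409⌉=1 ⌈112/409⌉=1 ⌈168/409⌉=1 ⌈224/409⌉=1 ⌈280/409⌉=1 ⌈336/409⌉=1 ⌈392/409⌉=1 ⌈448/409⌉=2 ⌈504/409⌉=2
  n=10…19: ⌈560/409⌉=2 ⌈616/409⌉=2 ⌈672/409⌉=2 ⌈728/409⌉=2 ⌈784/409⌉=2 ⌈840/409⌉=3 ⌈896/409⌉=3 ⌈952/409⌉=3 ⌈1008/409⌉=3 ⌈1064/409⌉=3
  n=20…29: ⌈1120/409⌉=3 ⌈1176/409⌉=3 ⌈1232/409⌉=4 ⌈1288/409⌉=4 ⌈1344/409⌉=4 ⌈1400/409⌉=4 ⌈1456/409⌉=4 ⌈1512/409⌉=4 ⌈1568/409⌉=4 ⌈1624/409⌉=4
  n=30…39: ⌈1680/409⌉=5 ⌈1736/409⌉=5 ⌈1792/409⌉=5 ⌈1848/409⌉=5 ⌈1904/409⌉=5 ⌈1960/409⌉=5 ⌈2016/409⌉=5 ⌈2072/409⌉=6 ⌈2128/409⌉=6 ⌈2184/409⌉=6
  n=40…49: ⌈2240/409⌉=6 ⌈2296/409⌉=6 ⌈2352/409⌉=6 ⌈2408/409⌉=6 ⌈2464/409⌉=7 ⌈2520/409⌉=7 ⌈2576/409⌉=7 ⌈2632/409⌉=7 ⌈2688/409⌉=7 ⌈2744/409⌉=7
  n=50…58: ⌈2800/409⌉=7 ⌈2856/409⌉=7 ⌈2912/409⌉=8 ⌈2968/409⌉=8 ⌈3024/409⌉=8 ⌈3080/409⌉=8 ⌈3136/409⌉=8 ⌈3192/409⌉=8 ⌈3248/409⌉=8
s_n = t_(n+1) − t_n for n = 0 … 57 gives
prefix = 1000000100000010000001000000010000001000000100000001000000
slide a length-4 window over [0..3] … [54..57] (55 windows); first occurrence of each distinct factor:
  [  0..  3] 1000
  [  1..  4] 0000
  [  4..  7] 0001
  [  5..  8] 0010
  [  6..  9] 0100
  (the other 50 windows repeat one of these)
distinct factors: {0000, 0001, 0010, 0100, 1000}
count = 5  (Sturmian bound for length 4 is 5)

5


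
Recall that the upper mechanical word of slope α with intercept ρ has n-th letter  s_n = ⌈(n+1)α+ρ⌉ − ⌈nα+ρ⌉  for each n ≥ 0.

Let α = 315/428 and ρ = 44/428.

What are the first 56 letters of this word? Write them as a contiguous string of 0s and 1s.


01110110111011101110111011011101110111011101101110111011

n=0: ⌈(1·315+44)/428⌉ − ⌈(0·315+44)/428⌉ = ⌈359/428⌉ − ⌈44/428⌉ = 1 − 1 = 0
n=1: ⌈(2·315+44)/428⌉ − ⌈(1·315+44)/428⌉ = ⌈674/428⌉ − ⌈359/428⌉ = 2 − 1 = 1
n=2: ⌈(3·315+44)/428⌉ − ⌈(2·315+44)/428⌉ = ⌈989/428⌉ − ⌈674/428⌉ = 3 − 2 = 1
n=3: ⌈(4·315+44)/428⌉ − ⌈(3·315+44)/428⌉ = ⌈1304/428⌉ − ⌈989/428⌉ = 4 − 3 = 1
n=4: ⌈(5·315+44)/428⌉ − ⌈(4·315+44)/428⌉ = ⌈1619/428⌉ − ⌈1304/428⌉ = 4 − 4 = 0
n=5: ⌈(6·315+44)/428⌉ − ⌈(5·315+44)/428⌉ = ⌈1934/428⌉ − ⌈1619/428⌉ = 5 − 4 = 1
n=6: ⌈(7·315+44)/428⌉ − ⌈(6·315+44)/428⌉ = ⌈2249/428⌉ − ⌈1934/428⌉ = 6 − 5 = 1
n=7: ⌈(8·315+44)/428⌉ − ⌈(7·315+44)/428⌉ = ⌈2564/428⌉ − ⌈2249/428⌉ = 6 − 6 = 0
n=8: ⌈(9·315+44)/428⌉ − ⌈(8·315+44)/428⌉ = ⌈2879/428⌉ − ⌈2564/428⌉ = 7 − 6 = 1
n=9: ⌈(10·315+44)/428⌉ − ⌈(9·315+44)/428⌉ = ⌈3194/428⌉ − ⌈2879/428⌉ = 8 − 7 = 1
n=10: ⌈(11·315+44)/428⌉ − ⌈(10·315+44)/428⌉ = ⌈3509/428⌉ − ⌈3194/428⌉ = 9 − 8 = 1
n=11: ⌈(12·315+44)/428⌉ − ⌈(11·315+44)/428⌉ = ⌈3824/428⌉ − ⌈3509/428⌉ = 9 − 9 = 0
n=12: ⌈(13·315+44)/428⌉ − ⌈(12·315+44)/428⌉ = ⌈4139/428⌉ − ⌈3824/428⌉ = 10 − 9 = 1
n=13: ⌈(14·315+44)/428⌉ − ⌈(13·315+44)/428⌉ = ⌈4454/428⌉ − ⌈4139/428⌉ = 11 − 10 = 1
n=14: ⌈(15·315+44)/428⌉ − ⌈(14·315+44)/428⌉ = ⌈4769/428⌉ − ⌈4454/428⌉ = 12 − 11 = 1
n=15: ⌈(16·315+44)/428⌉ − ⌈(15·315+44)/428⌉ = ⌈5084/428⌉ − ⌈4769/428⌉ = 12 − 12 = 0
n=16: ⌈(17·315+44)/428⌉ − ⌈(16·315+44)/428⌉ = ⌈5399/428⌉ − ⌈5084/428⌉ = 13 − 12 = 1
n=17: ⌈(18·315+44)/428⌉ − ⌈(17·315+44)/428⌉ = ⌈5714/428⌉ − ⌈5399/428⌉ = 14 − 13 = 1
n=18: ⌈(19·315+44)/428⌉ − ⌈(18·315+44)/428⌉ = ⌈6029/428⌉ − ⌈5714/428⌉ = 15 − 14 = 1
n=19: ⌈(20·315+44)/428⌉ − ⌈(19·315+44)/428⌉ = ⌈6344/428⌉ − ⌈6029/428⌉ = 15 − 15 = 0
n=20: ⌈(21·315+44)/428⌉ − ⌈(20·315+44)/428⌉ = ⌈6659/428⌉ − ⌈6344/428⌉ = 16 − 15 = 1
n=21: ⌈(22·315+44)/428⌉ − ⌈(21·315+44)/428⌉ = ⌈6974/428⌉ − ⌈6659/428⌉ = 17 − 16 = 1
n=22: ⌈(23·315+44)/428⌉ − ⌈(22·315+44)/428⌉ = ⌈7289/428⌉ − ⌈6974/428⌉ = 18 − 17 = 1
n=23: ⌈(24·315+44)/428⌉ − ⌈(23·315+44)/428⌉ = ⌈7604/428⌉ − ⌈7289/428⌉ = 18 − 18 = 0
n=24: ⌈(25·315+44)/428⌉ − ⌈(24·315+44)/428⌉ = ⌈7919/428⌉ − ⌈7604/428⌉ = 19 − 18 = 1
n=25: ⌈(26·315+44)/428⌉ − ⌈(25·315+44)/428⌉ = ⌈8234/428⌉ − ⌈7919/428⌉ = 20 − 19 = 1
n=26: ⌈(27·315+44)/428⌉ − ⌈(26·315+44)/428⌉ = ⌈8549/428⌉ − ⌈8234/428⌉ = 20 − 20 = 0
n=27: ⌈(28·315+44)/428⌉ − ⌈(27·315+44)/428⌉ = ⌈8864/428⌉ − ⌈8549/428⌉ = 21 − 20 = 1
n=28: ⌈(29·315+44)/428⌉ − ⌈(28·315+44)/428⌉ = ⌈9179/428⌉ − ⌈8864/428⌉ = 22 − 21 = 1
n=29: ⌈(30·315+44)/428⌉ − ⌈(29·315+44)/428⌉ = ⌈9494/428⌉ − ⌈9179/428⌉ = 23 − 22 = 1
n=30: ⌈(31·315+44)/428⌉ − ⌈(30·315+44)/428⌉ = ⌈9809/428⌉ − ⌈9494/428⌉ = 23 − 23 = 0
n=31: ⌈(32·315+44)/428⌉ − ⌈(31·315+44)/428⌉ = ⌈10124/428⌉ − ⌈9809/428⌉ = 24 − 23 = 1
n=32: ⌈(33·315+44)/428⌉ − ⌈(32·315+44)/428⌉ = ⌈10439/428⌉ − ⌈10124/428⌉ = 25 − 24 = 1
n=33: ⌈(34·315+44)/428⌉ − ⌈(33·315+44)/428⌉ = ⌈10754/428⌉ − ⌈10439/428⌉ = 26 − 25 = 1
n=34: ⌈(35·315+44)/428⌉ − ⌈(34·315+44)/428⌉ = ⌈11069/428⌉ − ⌈10754/428⌉ = 26 − 26 = 0
n=35: ⌈(36·315+44)/428⌉ − ⌈(35·315+44)/428⌉ = ⌈11384/428⌉ − ⌈11069/428⌉ = 27 − 26 = 1
n=36: ⌈(37·315+44)/428⌉ − ⌈(36·315+44)/428⌉ = ⌈11699/428⌉ − ⌈11384/428⌉ = 28 − 27 = 1
n=37: ⌈(38·315+44)/428⌉ − ⌈(37·315+44)/428⌉ = ⌈12014/428⌉ − ⌈11699/428⌉ = 29 − 28 = 1
n=38: ⌈(39·315+44)/428⌉ − ⌈(38·315+44)/428⌉ = ⌈12329/428⌉ − ⌈12014/428⌉ = 29 − 29 = 0
n=39: ⌈(40·315+44)/428⌉ − ⌈(39·315+44)/428⌉ = ⌈12644/428⌉ − ⌈12329/428⌉ = 30 − 29 = 1
n=40: ⌈(41·315+44)/428⌉ − ⌈(40·315+44)/428⌉ = ⌈12959/428⌉ − ⌈12644/428⌉ = 31 − 30 = 1
n=41: ⌈(42·315+44)/428⌉ − ⌈(41·315+44)/428⌉ = ⌈13274/428⌉ − ⌈12959/428⌉ = 32 − 31 = 1
n=42: ⌈(43·315+44)/428⌉ − ⌈(42·315+44)/428⌉ = ⌈13589/428⌉ − ⌈13274/428⌉ = 32 − 32 = 0
n=43: ⌈(44·315+44)/428⌉ − ⌈(43·315+44)/428⌉ = ⌈13904/428⌉ − ⌈13589/428⌉ = 33 − 32 = 1
n=44: ⌈(45·315+44)/428⌉ − ⌈(44·315+44)/428⌉ = ⌈14219/428⌉ − ⌈13904/428⌉ = 34 − 33 = 1
n=45: ⌈(46·315+44)/428⌉ − ⌈(45·315+44)/428⌉ = ⌈14534/428⌉ − ⌈14219/428⌉ = 34 − 34 = 0
n=46: ⌈(47·315+44)/428⌉ − ⌈(46·315+44)/428⌉ = ⌈14849/428⌉ − ⌈14534/428⌉ = 35 − 34 = 1
n=47: ⌈(48·315+44)/428⌉ − ⌈(47·315+44)/428⌉ = ⌈15164/428⌉ − ⌈14849/428⌉ = 36 − 35 = 1
n=48: ⌈(49·315+44)/428⌉ − ⌈(48·315+44)/428⌉ = ⌈15479/428⌉ − ⌈15164/428⌉ = 37 − 36 = 1
n=49: ⌈(50·315+44)/428⌉ − ⌈(49·315+44)/428⌉ = ⌈15794/428⌉ − ⌈15479/428⌉ = 37 − 37 = 0
n=50: ⌈(51·315+44)/428⌉ − ⌈(50·315+44)/428⌉ = ⌈16109/428⌉ − ⌈15794/428⌉ = 38 − 37 = 1
n=51: ⌈(52·315+44)/428⌉ − ⌈(51·315+44)/428⌉ = ⌈16424/428⌉ − ⌈16109/428⌉ = 39 − 38 = 1
n=52: ⌈(53·315+44)/428⌉ − ⌈(52·315+44)/428⌉ = ⌈16739/428⌉ − ⌈16424/428⌉ = 40 − 39 = 1
n=53: ⌈(54·315+44)/428⌉ − ⌈(53·315+44)/428⌉ = ⌈17054/428⌉ − ⌈16739/428⌉ = 40 − 40 = 0
n=54: ⌈(55·315+44)/428⌉ − ⌈(54·315+44)/428⌉ = ⌈17369/428⌉ − ⌈17054/428⌉ = 41 − 40 = 1
n=55: ⌈(56·315+44)/428⌉ − ⌈(55·315+44)/428⌉ = ⌈17684/428⌉ − ⌈17369/428⌉ = 42 − 41 = 1


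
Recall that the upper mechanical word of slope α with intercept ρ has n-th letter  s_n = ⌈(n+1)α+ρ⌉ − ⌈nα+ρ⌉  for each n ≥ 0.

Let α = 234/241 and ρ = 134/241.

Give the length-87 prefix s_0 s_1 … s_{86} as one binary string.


111111111111111111101111111111111111111111111111111110111111111111111111111111111111111

n=0: ⌈(1·234+134)/241⌉ − ⌈(0·234+134)/241⌉ = ⌈368/241⌉ − ⌈134/241⌉ = 2 − 1 = 1
n=1: ⌈(2·234+134)/241⌉ − ⌈(1·234+134)/241⌉ = ⌈602/241⌉ − ⌈368/241⌉ = 3 − 2 = 1
n=2: ⌈(3·234+134)/241⌉ − ⌈(2·234+134)/241⌉ = ⌈836/241⌉ − ⌈602/241⌉ = 4 − 3 = 1
n=3: ⌈(4·234+134)/241⌉ − ⌈(3·234+134)/241⌉ = ⌈1070/241⌉ − ⌈836/241⌉ = 5 − 4 = 1
n=4: ⌈(5·234+134)/241⌉ − ⌈(4·234+134)/241⌉ = ⌈1304/241⌉ − ⌈1070/241⌉ = 6 − 5 = 1
n=5: ⌈(6·234+134)/241⌉ − ⌈(5·234+134)/241⌉ = ⌈1538/241⌉ − ⌈1304/241⌉ = 7 − 6 = 1
n=6: ⌈(7·234+134)/241⌉ − ⌈(6·234+134)/241⌉ = ⌈1772/241⌉ − ⌈1538/241⌉ = 8 − 7 = 1
n=7: ⌈(8·234+134)/241⌉ − ⌈(7·234+134)/241⌉ = ⌈2006/241⌉ − ⌈1772/241⌉ = 9 − 8 = 1
n=8: ⌈(9·234+134)/241⌉ − ⌈(8·234+134)/241⌉ = ⌈2240/241⌉ − ⌈2006/241⌉ = 10 − 9 = 1
n=9: ⌈(10·234+134)/241⌉ − ⌈(9·234+134)/241⌉ = ⌈2474/241⌉ − ⌈2240/241⌉ = 11 − 10 = 1
n=10: ⌈(11·234+134)/241⌉ − ⌈(10·234+134)/241⌉ = ⌈2708/241⌉ − ⌈2474/241⌉ = 12 − 11 = 1
n=11: ⌈(12·234+134)/241⌉ − ⌈(11·234+134)/241⌉ = ⌈2942/241⌉ − ⌈2708/241⌉ = 13 − 12 = 1
n=12: ⌈(13·234+134)/241⌉ − ⌈(12·234+134)/241⌉ = ⌈3176/241⌉ − ⌈2942/241⌉ = 14 − 13 = 1
n=13: ⌈(14·234+134)/241⌉ − ⌈(13·234+134)/241⌉ = ⌈3410/241⌉ − ⌈3176/241⌉ = 15 − 14 = 1
n=14: ⌈(15·234+134)/241⌉ − ⌈(14·234+134)/241⌉ = ⌈3644/241⌉ − ⌈3410/241⌉ = 16 − 15 = 1
n=15: ⌈(16·234+134)/241⌉ − ⌈(15·234+134)/241⌉ = ⌈3878/241⌉ − ⌈3644/241⌉ = 17 − 16 = 1
n=16: ⌈(17·234+134)/241⌉ − ⌈(16·234+134)/241⌉ = ⌈4112/241⌉ − ⌈3878/241⌉ = 18 − 17 = 1
n=17: ⌈(18·234+134)/241⌉ − ⌈(17·234+134)/241⌉ = ⌈4346/241⌉ − ⌈4112/241⌉ = 19 − 18 = 1
n=18: ⌈(19·234+134)/241⌉ − ⌈(18·234+134)/241⌉ = ⌈4580/241⌉ − ⌈4346/241⌉ = 20 − 19 = 1
n=19: ⌈(20·234+134)/241⌉ − ⌈(19·234+134)/241⌉ = ⌈4814/241⌉ − ⌈4580/241⌉ = 20 − 20 = 0
n=20: ⌈(21·234+134)/241⌉ − ⌈(20·234+134)/241⌉ = ⌈5048/241⌉ − ⌈4814/241⌉ = 21 − 20 = 1
n=21: ⌈(22·234+134)/241⌉ − ⌈(21·234+134)/241⌉ = ⌈5282/241⌉ − ⌈5048/241⌉ = 22 − 21 = 1
n=22: ⌈(23·234+134)/241⌉ − ⌈(22·234+134)/241⌉ = ⌈5516/241⌉ − ⌈5282/241⌉ = 23 − 22 = 1
n=23: ⌈(24·234+134)/241⌉ − ⌈(23·234+134)/241⌉ = ⌈5750/241⌉ − ⌈5516/241⌉ = 24 − 23 = 1
n=24: ⌈(25·234+134)/241⌉ − ⌈(24·234+134)/241⌉ = ⌈5984/241⌉ − ⌈5750/241⌉ = 25 − 24 = 1
n=25: ⌈(26·234+134)/241⌉ − ⌈(25·234+134)/241⌉ = ⌈6218/241⌉ − ⌈5984/241⌉ = 26 − 25 = 1
n=26: ⌈(27·234+134)/241⌉ − ⌈(26·234+134)/241⌉ = ⌈6452/241⌉ − ⌈6218/241⌉ = 27 − 26 = 1
n=27: ⌈(28·234+134)/241⌉ − ⌈(27·234+134)/241⌉ = ⌈6686/241⌉ − ⌈6452/241⌉ = 28 − 27 = 1
n=28: ⌈(29·234+134)/241⌉ − ⌈(28·234+134)/241⌉ = ⌈6920/241⌉ − ⌈6686/241⌉ = 29 − 28 = 1
n=29: ⌈(30·234+134)/241⌉ − ⌈(29·234+134)/241⌉ = ⌈7154/241⌉ − ⌈6920/241⌉ = 30 − 29 = 1
n=30: ⌈(31·234+134)/241⌉ − ⌈(30·234+134)/241⌉ = ⌈7388/241⌉ − ⌈7154/241⌉ = 31 − 30 = 1
n=31: ⌈(32·234+134)/241⌉ − ⌈(31·234+134)/241⌉ = ⌈7622/241⌉ − ⌈7388/241⌉ = 32 − 31 = 1
n=32: ⌈(33·234+134)/241⌉ − ⌈(32·234+134)/241⌉ = ⌈7856/241⌉ − ⌈7622/241⌉ = 33 − 32 = 1
n=33: ⌈(34·234+134)/241⌉ − ⌈(33·234+134)/241⌉ = ⌈8090/241⌉ − ⌈7856/241⌉ = 34 − 33 = 1
n=34: ⌈(35·234+134)/241⌉ − ⌈(34·234+134)/241⌉ = ⌈8324/241⌉ − ⌈8090/241⌉ = 35 − 34 = 1
n=35: ⌈(36·234+134)/241⌉ − ⌈(35·234+134)/241⌉ = ⌈8558/241⌉ − ⌈8324/241⌉ = 36 − 35 = 1
n=36: ⌈(37·234+134)/241⌉ − ⌈(36·234+134)/241⌉ = ⌈8792/241⌉ − ⌈8558/241⌉ = 37 − 36 = 1
n=37: ⌈(38·234+134)/241⌉ − ⌈(37·234+134)/241⌉ = ⌈9026/241⌉ − ⌈8792/241⌉ = 38 − 37 = 1
n=38: ⌈(39·234+134)/241⌉ − ⌈(38·234+134)/241⌉ = ⌈9260/241⌉ − ⌈9026/241⌉ = 39 − 38 = 1
n=39: ⌈(40·234+134)/241⌉ − ⌈(39·234+134)/241⌉ = ⌈9494/241⌉ − ⌈9260/241⌉ = 40 − 39 = 1
n=40: ⌈(41·234+134)/241⌉ − ⌈(40·234+134)/241⌉ = ⌈9728/241⌉ − ⌈9494/241⌉ = 41 − 40 = 1
n=41: ⌈(42·234+134)/241⌉ − ⌈(41·234+134)/241⌉ = ⌈9962/241⌉ − ⌈9728/241⌉ = 42 − 41 = 1
n=42: ⌈(43·234+134)/241⌉ − ⌈(42·234+134)/241⌉ = ⌈10196/241⌉ − ⌈9962/241⌉ = 43 − 42 = 1
n=43: ⌈(44·234+134)/241⌉ − ⌈(43·234+134)/241⌉ = ⌈10430/241⌉ − ⌈10196/241⌉ = 44 − 43 = 1
n=44: ⌈(45·234+134)/241⌉ − ⌈(44·234+134)/241⌉ = ⌈10664/241⌉ − ⌈10430/241⌉ = 45 − 44 = 1
n=45: ⌈(46·234+134)/241⌉ − ⌈(45·234+134)/241⌉ = ⌈10898/241⌉ − ⌈10664/241⌉ = 46 − 45 = 1
n=46: ⌈(47·234+134)/241⌉ − ⌈(46·234+134)/241⌉ = ⌈11132/241⌉ − ⌈10898/241⌉ = 47 − 46 = 1
n=47: ⌈(48·234+134)/241⌉ − ⌈(47·234+134)/241⌉ = ⌈11366/241⌉ − ⌈11132/241⌉ = 48 − 47 = 1
n=48: ⌈(49·234+134)/241⌉ − ⌈(48·234+134)/241⌉ = ⌈11600/241⌉ − ⌈11366/241⌉ = 49 − 48 = 1
n=49: ⌈(50·234+134)/241⌉ − ⌈(49·234+134)/241⌉ = ⌈11834/241⌉ − ⌈11600/241⌉ = 50 − 49 = 1
n=50: ⌈(51·234+134)/241⌉ − ⌈(50·234+134)/241⌉ = ⌈12068/241⌉ − ⌈11834/241⌉ = 51 − 50 = 1
n=51: ⌈(52·234+134)/241⌉ − ⌈(51·234+134)/241⌉ = ⌈12302/241⌉ − ⌈12068/241⌉ = 52 − 51 = 1
n=52: ⌈(53·234+134)/241⌉ − ⌈(52·234+134)/241⌉ = ⌈12536/241⌉ − ⌈12302/241⌉ = 53 − 52 = 1
n=53: ⌈(54·234+134)/241⌉ − ⌈(53·234+134)/241⌉ = ⌈12770/241⌉ − ⌈12536/241⌉ = 53 − 53 = 0
n=54: ⌈(55·234+134)/241⌉ − ⌈(54·234+134)/241⌉ = ⌈13004/241⌉ − ⌈12770/241⌉ = 54 − 53 = 1
n=55: ⌈(56·234+134)/241⌉ − ⌈(55·234+134)/241⌉ = ⌈13238/241⌉ − ⌈13004/241⌉ = 55 − 54 = 1
n=56: ⌈(57·234+134)/241⌉ − ⌈(56·234+134)/241⌉ = ⌈13472/241⌉ − ⌈13238/241⌉ = 56 − 55 = 1
n=57: ⌈(58·234+134)/241⌉ − ⌈(57·234+134)/241⌉ = ⌈13706/241⌉ − ⌈13472/241⌉ = 57 − 56 = 1
n=58: ⌈(59·234+134)/241⌉ − ⌈(58·234+134)/241⌉ = ⌈13940/241⌉ − ⌈13706/241⌉ = 58 − 57 = 1
n=59: ⌈(60·234+134)/241⌉ − ⌈(59·234+134)/241⌉ = ⌈14174/241⌉ − ⌈13940/241⌉ = 59 − 58 = 1
n=60: ⌈(61·234+134)/241⌉ − ⌈(60·234+134)/241⌉ = ⌈14408/241⌉ − ⌈14174/241⌉ = 60 − 59 = 1
n=61: ⌈(62·234+134)/241⌉ − ⌈(61·234+134)/241⌉ = ⌈14642/241⌉ − ⌈14408/241⌉ = 61 − 60 = 1
n=62: ⌈(63·234+134)/241⌉ − ⌈(62·234+134)/241⌉ = ⌈14876/241⌉ − ⌈14642/241⌉ = 62 − 61 = 1
n=63: ⌈(64·234+134)/241⌉ − ⌈(63·234+134)/241⌉ = ⌈15110/241⌉ − ⌈14876/241⌉ = 63 − 62 = 1
n=64: ⌈(65·234+134)/241⌉ − ⌈(64·234+134)/241⌉ = ⌈15344/241⌉ − ⌈15110/241⌉ = 64 − 63 = 1
n=65: ⌈(66·234+134)/241⌉ − ⌈(65·234+134)/241⌉ = ⌈15578/241⌉ − ⌈15344/241⌉ = 65 − 64 = 1
n=66: ⌈(67·234+134)/241⌉ − ⌈(66·234+134)/241⌉ = ⌈15812/241⌉ − ⌈15578/241⌉ = 66 − 65 = 1
n=67: ⌈(68·234+134)/241⌉ − ⌈(67·234+134)/241⌉ = ⌈16046/241⌉ − ⌈15812/241⌉ = 67 − 66 = 1
n=68: ⌈(69·234+134)/241⌉ − ⌈(68·234+134)/241⌉ = ⌈16280/241⌉ − ⌈16046/241⌉ = 68 − 67 = 1
n=69: ⌈(70·234+134)/241⌉ − ⌈(69·234+134)/241⌉ = ⌈16514/241⌉ − ⌈16280/241⌉ = 69 − 68 = 1
n=70: ⌈(71·234+134)/241⌉ − ⌈(70·234+134)/241⌉ = ⌈16748/241⌉ − ⌈16514/241⌉ = 70 − 69 = 1
n=71: ⌈(72·234+134)/241⌉ − ⌈(71·234+134)/241⌉ = ⌈16982/241⌉ − ⌈16748/241⌉ = 71 − 70 = 1
n=72: ⌈(73·234+134)/241⌉ − ⌈(72·234+134)/241⌉ = ⌈17216/241⌉ − ⌈16982/241⌉ = 72 − 71 = 1
n=73: ⌈(74·234+134)/241⌉ − ⌈(73·234+134)/241⌉ = ⌈17450/241⌉ − ⌈17216/241⌉ = 73 − 72 = 1
n=74: ⌈(75·234+134)/241⌉ − ⌈(74·234+134)/241⌉ = ⌈17684/241⌉ − ⌈17450/241⌉ = 74 − 73 = 1
n=75: ⌈(76·234+134)/241⌉ − ⌈(75·234+134)/241⌉ = ⌈17918/241⌉ − ⌈17684/241⌉ = 75 − 74 = 1
n=76: ⌈(77·234+134)/241⌉ − ⌈(76·234+134)/241⌉ = ⌈18152/241⌉ − ⌈17918/241⌉ = 76 − 75 = 1
n=77: ⌈(78·234+134)/241⌉ − ⌈(77·234+134)/241⌉ = ⌈18386/241⌉ − ⌈18152/241⌉ = 77 − 76 = 1
n=78: ⌈(79·234+134)/241⌉ − ⌈(78·234+134)/241⌉ = ⌈18620/241⌉ − ⌈18386/241⌉ = 78 − 77 = 1
n=79: ⌈(80·234+134)/241⌉ − ⌈(79·234+134)/241⌉ = ⌈18854/241⌉ − ⌈18620/241⌉ = 79 − 78 = 1
n=80: ⌈(81·234+134)/241⌉ − ⌈(80·234+134)/241⌉ = ⌈19088/241⌉ − ⌈18854/241⌉ = 80 − 79 = 1
n=81: ⌈(82·234+134)/241⌉ − ⌈(81·234+134)/241⌉ = ⌈19322/241⌉ − ⌈19088/241⌉ = 81 − 80 = 1
n=82: ⌈(83·234+134)/241⌉ − ⌈(82·234+134)/241⌉ = ⌈19556/241⌉ − ⌈19322/241⌉ = 82 − 81 = 1
n=83: ⌈(84·234+134)/241⌉ − ⌈(83·234+134)/241⌉ = ⌈19790/241⌉ − ⌈19556/241⌉ = 83 − 82 = 1
n=84: ⌈(85·234+134)/241⌉ − ⌈(84·234+134)/241⌉ = ⌈20024/241⌉ − ⌈19790/241⌉ = 84 − 83 = 1
n=85: ⌈(86·234+134)/241⌉ − ⌈(85·234+134)/241⌉ = ⌈20258/241⌉ − ⌈20024/241⌉ = 85 − 84 = 1
n=86: ⌈(87·234+134)/241⌉ − ⌈(86·234+134)/241⌉ = ⌈20492/241⌉ − ⌈20258/241⌉ = 86 − 85 = 1


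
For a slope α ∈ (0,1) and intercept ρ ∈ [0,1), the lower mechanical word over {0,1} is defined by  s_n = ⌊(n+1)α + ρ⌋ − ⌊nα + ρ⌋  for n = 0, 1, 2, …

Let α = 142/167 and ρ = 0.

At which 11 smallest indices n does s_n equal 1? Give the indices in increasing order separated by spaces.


n=0: ⌊142/167⌋−⌊0/167⌋ = 0−0 = 0
n=1: ⌊284/167⌋−⌊142/167⌋ = 1−0 = 1  ← one
n=2: ⌊426/167⌋−⌊284/167⌋ = 2−1 = 1  ← one
n=3: ⌊568/167⌋−⌊426/167⌋ = 3−2 = 1  ← one
n=4: ⌊710/167⌋−⌊568/167⌋ = 4−3 = 1  ← one
n=5: ⌊852/167⌋−⌊710/167⌋ = 5−4 = 1  ← one
n=6: ⌊994/167⌋−⌊852/167⌋ = 5−5 = 0
n=7: ⌊1136/167⌋−⌊994/167⌋ = 6−5 = 1  ← one
n=8: ⌊1278/167⌋−⌊1136/167⌋ = 7−6 = 1  ← one
n=9: ⌊1420/167⌋−⌊1278/167⌋ = 8−7 = 1  ← one
n=10: ⌊1562/167⌋−⌊1420/167⌋ = 9−8 = 1  ← one
n=11: ⌊1704/167⌋−⌊1562/167⌋ = 10−9 = 1  ← one
n=12: ⌊1846/167⌋−⌊1704/167⌋ = 11−10 = 1  ← one
positions of the first 11 ones: 1 2 3 4 5 7 8 9 10 11 12

1 2 3 4 5 7 8 9 10 11 12


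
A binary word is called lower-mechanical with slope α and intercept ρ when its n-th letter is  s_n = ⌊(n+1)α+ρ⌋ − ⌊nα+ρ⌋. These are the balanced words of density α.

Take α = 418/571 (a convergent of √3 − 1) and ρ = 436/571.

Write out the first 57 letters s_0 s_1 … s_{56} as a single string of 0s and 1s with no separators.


110111011101110110111011101101110111011101101110111011101

n=0: ⌊(1·418+436)/571⌋ − ⌊(0·418+436)/571⌋ = ⌊854/571⌋ − ⌊436/571⌋ = 1 − 0 = 1
n=1: ⌊(2·418+436)/571⌋ − ⌊(1·418+436)/571⌋ = ⌊1272/571⌋ − ⌊854/571⌋ = 2 − 1 = 1
n=2: ⌊(3·418+436)/571⌋ − ⌊(2·418+436)/571⌋ = ⌊1690/571⌋ − ⌊1272/571⌋ = 2 − 2 = 0
n=3: ⌊(4·418+436)/571⌋ − ⌊(3·418+436)/571⌋ = ⌊2108/571⌋ − ⌊1690/571⌋ = 3 − 2 = 1
n=4: ⌊(5·418+436)/571⌋ − ⌊(4·418+436)/571⌋ = ⌊2526/571⌋ − ⌊2108/571⌋ = 4 − 3 = 1
n=5: ⌊(6·418+436)/571⌋ − ⌊(5·418+436)/571⌋ = ⌊2944/571⌋ − ⌊2526/571⌋ = 5 − 4 = 1
n=6: ⌊(7·418+436)/571⌋ − ⌊(6·418+436)/571⌋ = ⌊3362/571⌋ − ⌊2944/571⌋ = 5 − 5 = 0
n=7: ⌊(8·418+436)/571⌋ − ⌊(7·418+436)/571⌋ = ⌊3780/571⌋ − ⌊3362/571⌋ = 6 − 5 = 1
n=8: ⌊(9·418+436)/571⌋ − ⌊(8·418+436)/571⌋ = ⌊4198/571⌋ − ⌊3780/571⌋ = 7 − 6 = 1
n=9: ⌊(10·418+436)/571⌋ − ⌊(9·418+436)/571⌋ = ⌊4616/571⌋ − ⌊4198/571⌋ = 8 − 7 = 1
n=10: ⌊(11·418+436)/571⌋ − ⌊(10·418+436)/571⌋ = ⌊5034/571⌋ − ⌊4616/571⌋ = 8 − 8 = 0
n=11: ⌊(12·418+436)/571⌋ − ⌊(11·418+436)/571⌋ = ⌊5452/571⌋ − ⌊5034/571⌋ = 9 − 8 = 1
n=12: ⌊(13·418+436)/571⌋ − ⌊(12·418+436)/571⌋ = ⌊5870/571⌋ − ⌊5452/571⌋ = 10 − 9 = 1
n=13: ⌊(14·418+436)/571⌋ − ⌊(13·418+436)/571⌋ = ⌊6288/571⌋ − ⌊5870/571⌋ = 11 − 10 = 1
n=14: ⌊(15·418+436)/571⌋ − ⌊(14·418+436)/571⌋ = ⌊6706/571⌋ − ⌊6288/571⌋ = 11 − 11 = 0
n=15: ⌊(16·418+436)/571⌋ − ⌊(15·418+436)/571⌋ = ⌊7124/571⌋ − ⌊6706/571⌋ = 12 − 11 = 1
n=16: ⌊(17·418+436)/571⌋ − ⌊(16·418+436)/571⌋ = ⌊7542/571⌋ − ⌊7124/571⌋ = 13 − 12 = 1
n=17: ⌊(18·418+436)/571⌋ − ⌊(17·418+436)/571⌋ = ⌊7960/571⌋ − ⌊7542/571⌋ = 13 − 13 = 0
n=18: ⌊(19·418+436)/571⌋ − ⌊(18·418+436)/571⌋ = ⌊8378/571⌋ − ⌊7960/571⌋ = 14 − 13 = 1
n=19: ⌊(20·418+436)/571⌋ − ⌊(19·418+436)/571⌋ = ⌊8796/571⌋ − ⌊8378/571⌋ = 15 − 14 = 1
n=20: ⌊(21·418+436)/571⌋ − ⌊(20·418+436)/571⌋ = ⌊9214/571⌋ − ⌊8796/571⌋ = 16 − 15 = 1
n=21: ⌊(22·418+436)/571⌋ − ⌊(21·418+436)/571⌋ = ⌊9632/571⌋ − ⌊9214/571⌋ = 16 − 16 = 0
n=22: ⌊(23·418+436)/571⌋ − ⌊(22·418+436)/571⌋ = ⌊10050/571⌋ − ⌊9632/571⌋ = 17 − 16 = 1
n=23: ⌊(24·418+436)/571⌋ − ⌊(23·418+436)/571⌋ = ⌊10468/571⌋ − ⌊10050/571⌋ = 18 − 17 = 1
n=24: ⌊(25·418+436)/571⌋ − ⌊(24·418+436)/571⌋ = ⌊10886/571⌋ − ⌊10468/571⌋ = 19 − 18 = 1
n=25: ⌊(26·418+436)/571⌋ − ⌊(25·418+436)/571⌋ = ⌊11304/571⌋ − ⌊10886/571⌋ = 19 − 19 = 0
n=26: ⌊(27·418+436)/571⌋ − ⌊(26·418+436)/571⌋ = ⌊11722/571⌋ − ⌊11304/571⌋ = 20 − 19 = 1
n=27: ⌊(28·418+436)/571⌋ − ⌊(27·418+436)/571⌋ = ⌊12140/571⌋ − ⌊11722/571⌋ = 21 − 20 = 1
n=28: ⌊(29·418+436)/571⌋ − ⌊(28·418+436)/571⌋ = ⌊12558/571⌋ − ⌊12140/571⌋ = 21 − 21 = 0
n=29: ⌊(30·418+436)/571⌋ − ⌊(29·418+436)/571⌋ = ⌊12976/571⌋ − ⌊12558/571⌋ = 22 − 21 = 1
n=30: ⌊(31·418+436)/571⌋ − ⌊(30·418+436)/571⌋ = ⌊13394/571⌋ − ⌊12976/571⌋ = 23 − 22 = 1
n=31: ⌊(32·418+436)/571⌋ − ⌊(31·418+436)/571⌋ = ⌊13812/571⌋ − ⌊13394/571⌋ = 24 − 23 = 1
n=32: ⌊(33·418+436)/571⌋ − ⌊(32·418+436)/571⌋ = ⌊14230/571⌋ − ⌊13812/571⌋ = 24 − 24 = 0
n=33: ⌊(34·418+436)/571⌋ − ⌊(33·418+436)/571⌋ = ⌊14648/571⌋ − ⌊14230/571⌋ = 25 − 24 = 1
n=34: ⌊(35·418+436)/571⌋ − ⌊(34·418+436)/571⌋ = ⌊15066/571⌋ − ⌊14648/571⌋ = 26 − 25 = 1
n=35: ⌊(36·418+436)/571⌋ − ⌊(35·418+436)/571⌋ = ⌊15484/571⌋ − ⌊15066/571⌋ = 27 − 26 = 1
n=36: ⌊(37·418+436)/571⌋ − ⌊(36·418+436)/571⌋ = ⌊15902/571⌋ − ⌊15484/571⌋ = 27 − 27 = 0
n=37: ⌊(38·418+436)/571⌋ − ⌊(37·418+436)/571⌋ = ⌊16320/571⌋ − ⌊15902/571⌋ = 28 − 27 = 1
n=38: ⌊(39·418+436)/571⌋ − ⌊(38·418+436)/571⌋ = ⌊16738/571⌋ − ⌊16320/571⌋ = 29 − 28 = 1
n=39: ⌊(40·418+436)/571⌋ − ⌊(39·418+436)/571⌋ = ⌊17156/571⌋ − ⌊16738/571⌋ = 30 − 29 = 1
n=40: ⌊(41·418+436)/571⌋ − ⌊(40·418+436)/571⌋ = ⌊17574/571⌋ − ⌊17156/571⌋ = 30 − 30 = 0
n=41: ⌊(42·418+436)/571⌋ − ⌊(41·418+436)/571⌋ = ⌊17992/571⌋ − ⌊17574/571⌋ = 31 − 30 = 1
n=42: ⌊(43·418+436)/571⌋ − ⌊(42·418+436)/571⌋ = ⌊18410/571⌋ − ⌊17992/571⌋ = 32 − 31 = 1
n=43: ⌊(44·418+436)/571⌋ − ⌊(43·418+436)/571⌋ = ⌊18828/571⌋ − ⌊18410/571⌋ = 32 − 32 = 0
n=44: ⌊(45·418+436)/571⌋ − ⌊(44·418+436)/571⌋ = ⌊19246/571⌋ − ⌊18828/571⌋ = 33 − 32 = 1
n=45: ⌊(46·418+436)/571⌋ − ⌊(45·418+436)/571⌋ = ⌊19664/571⌋ − ⌊19246/571⌋ = 34 − 33 = 1
n=46: ⌊(47·418+436)/571⌋ − ⌊(46·418+436)/571⌋ = ⌊20082/571⌋ − ⌊19664/571⌋ = 35 − 34 = 1
n=47: ⌊(48·418+436)/571⌋ − ⌊(47·418+436)/571⌋ = ⌊20500/571⌋ − ⌊20082/571⌋ = 35 − 35 = 0
n=48: ⌊(49·418+436)/571⌋ − ⌊(48·418+436)/571⌋ = ⌊20918/571⌋ − ⌊20500/571⌋ = 36 − 35 = 1
n=49: ⌊(50·418+436)/571⌋ − ⌊(49·418+436)/571⌋ = ⌊21336/571⌋ − ⌊20918/571⌋ = 37 − 36 = 1
n=50: ⌊(51·418+436)/571⌋ − ⌊(50·418+436)/571⌋ = ⌊21754/571⌋ − ⌊21336/571⌋ = 38 − 37 = 1
n=51: ⌊(52·418+436)/571⌋ − ⌊(51·418+436)/571⌋ = ⌊22172/571⌋ − ⌊21754/571⌋ = 38 − 38 = 0
n=52: ⌊(53·418+436)/571⌋ − ⌊(52·418+436)/571⌋ = ⌊22590/571⌋ − ⌊22172/571⌋ = 39 − 38 = 1
n=53: ⌊(54·418+436)/571⌋ − ⌊(53·418+436)/571⌋ = ⌊23008/571⌋ − ⌊22590/571⌋ = 40 − 39 = 1
n=54: ⌊(55·418+436)/571⌋ − ⌊(54·418+436)/571⌋ = ⌊23426/571⌋ − ⌊23008/571⌋ = 41 − 40 = 1
n=55: ⌊(56·418+436)/571⌋ − ⌊(55·418+436)/571⌋ = ⌊23844/571⌋ − ⌊23426/571⌋ = 41 − 41 = 0
n=56: ⌊(57·418+436)/571⌋ − ⌊(56·418+436)/571⌋ = ⌊24262/571⌋ − ⌊23844/571⌋ = 42 − 41 = 1
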